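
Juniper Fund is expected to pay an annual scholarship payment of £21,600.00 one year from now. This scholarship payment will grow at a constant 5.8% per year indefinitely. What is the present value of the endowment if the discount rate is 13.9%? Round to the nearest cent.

£266666.67

Growing perpetuity: P = D₁ / (r − g) = £21,600.0000 / (0.139 − 0.058) = £266,666.67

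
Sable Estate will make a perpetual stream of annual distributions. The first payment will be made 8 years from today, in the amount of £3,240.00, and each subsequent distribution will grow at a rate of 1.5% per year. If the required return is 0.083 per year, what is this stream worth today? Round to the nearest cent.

£27266.97

Value at end of year 7: C₁ / (r − g) = £3,240.00 / (0.083 − 0.015) = £47,647.0588
Discount to today: PV = £47,647.0588 / (1 + 0.083)^7 = £47,647.0588 / 1.747428 = £27,266.97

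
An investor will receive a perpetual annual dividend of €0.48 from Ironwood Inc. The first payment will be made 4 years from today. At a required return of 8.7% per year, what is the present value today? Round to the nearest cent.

Value at end of year 3: C / r = €0.48 / 0.087 = €5.5172
Discount to today: PV = €5.5172 / (1 + 0.087)^3 = €5.5172 / 1.284366 = €4.30

€4.30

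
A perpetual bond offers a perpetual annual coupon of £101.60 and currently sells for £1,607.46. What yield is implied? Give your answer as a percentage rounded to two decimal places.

P = C/r ⇒ r = C/P = £101.60/£1,607.46 = 0.063205

6.32%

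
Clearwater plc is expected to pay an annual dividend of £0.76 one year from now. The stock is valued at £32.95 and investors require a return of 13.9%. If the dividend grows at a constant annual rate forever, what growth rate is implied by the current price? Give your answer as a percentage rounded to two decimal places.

P = D₁/(r−g) ⇒ g = r − D₁/P = 0.139 − £0.76/£32.95 = 0.115935

11.59%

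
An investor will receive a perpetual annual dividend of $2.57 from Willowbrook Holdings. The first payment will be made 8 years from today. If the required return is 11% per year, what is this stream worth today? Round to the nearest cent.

Value at end of year 7: C / r = $2.57 / 0.11 = $23.3636
Discount to today: PV = $23.3636 / (1 + 0.11)^7 = $23.3636 / 2.076160 = $11.25

$11.25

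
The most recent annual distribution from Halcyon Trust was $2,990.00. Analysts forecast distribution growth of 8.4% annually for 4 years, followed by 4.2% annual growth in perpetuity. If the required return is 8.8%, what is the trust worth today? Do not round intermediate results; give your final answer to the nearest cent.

D_1 = 3241.16000
D_2 = 3513.41744
D_3 = 3808.54450
D_4 = 4128.46224
Terminal value at year 4: TV = D_4×(1+g_2)/(r−g_2) = 4301.85766/0.046 = 93518.64473
P_0 = D_1/(1+r)^1 + D_2/(1+r)^2 + D_3/(1+r)^3 + D_4/(1+r)^4 + TV/(1+r)^4
    = 2979.00735 + 2968.05512 + 2957.14315 + 2946.27130 + 66739.44995 = 78589.92688

$78589.93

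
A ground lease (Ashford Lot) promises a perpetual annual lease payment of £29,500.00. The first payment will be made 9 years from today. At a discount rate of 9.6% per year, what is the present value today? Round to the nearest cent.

£147593.20

Value at end of year 8: C / r = £29,500.00 / 0.096 = £307,291.6667
Discount to today: PV = £307,291.6667 / (1 + 0.096)^8 = £307,291.6667 / 2.082018 = £147,593.20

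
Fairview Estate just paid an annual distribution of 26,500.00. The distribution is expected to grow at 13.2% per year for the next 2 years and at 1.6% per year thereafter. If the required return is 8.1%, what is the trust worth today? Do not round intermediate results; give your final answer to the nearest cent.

511031.18

D_1 = 29998.00000
D_2 = 33957.73600
Terminal value at year 2: TV = D_2×(1+g_2)/(r−g_2) = 34501.05978/0.065 = 530785.53502
P_0 = D_1/(1+r)^1 + D_2/(1+r)^2 + TV/(1+r)^2
    = 27750.23127 + 29059.44662 + 454221.50407 = 511031.18195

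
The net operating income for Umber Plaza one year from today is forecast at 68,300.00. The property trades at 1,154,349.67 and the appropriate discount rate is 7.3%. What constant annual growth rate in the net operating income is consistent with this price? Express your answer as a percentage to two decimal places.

1.38%

P = D₁/(r−g) ⇒ g = r − D₁/P = 0.073 − 68,300.00/1,154,349.67 = 0.013832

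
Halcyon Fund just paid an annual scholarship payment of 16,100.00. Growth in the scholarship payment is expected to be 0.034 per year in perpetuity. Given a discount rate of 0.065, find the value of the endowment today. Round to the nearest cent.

537012.90

D₁ = D₀ × (1 + g) = 16,100.00 × 1.034 = 16,647.4000
Growing perpetuity: P = D₁ / (r − g) = 16,647.4000 / (0.065 − 0.034) = 537,012.90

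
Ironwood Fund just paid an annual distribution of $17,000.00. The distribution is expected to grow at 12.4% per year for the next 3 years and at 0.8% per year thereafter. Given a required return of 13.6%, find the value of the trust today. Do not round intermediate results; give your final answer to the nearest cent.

D_1 = 19108.00000
D_2 = 21477.39200
D_3 = 24140.58861
Terminal value at year 3: TV = D_3×(1+g_2)/(r−g_2) = 24333.71332/0.128 = 190107.13529
P_0 = D_1/(1+r)^1 + D_2/(1+r)^2 + D_3/(1+r)^3 + TV/(1+r)^3
    = 16820.42254 + 16642.74202 + 16466.93840 + 129677.13992 = 179607.24287

$179607.24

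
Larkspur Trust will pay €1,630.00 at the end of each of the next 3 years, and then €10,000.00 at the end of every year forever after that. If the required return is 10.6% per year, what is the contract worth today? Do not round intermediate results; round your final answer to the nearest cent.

€73742.59

PV of 3-year annuity: €1,630.00 × [1 − (1+0.106)^−3] / 0.106 = 4011.13063
Perpetuity value at year 3: €10,000.00 / 0.106 = 94339.62264
PV of perpetuity: 94339.62264 / (1+0.106)^3 = 69731.45928
Total PV = 4011.13063 + 69731.45928 = 73742.58991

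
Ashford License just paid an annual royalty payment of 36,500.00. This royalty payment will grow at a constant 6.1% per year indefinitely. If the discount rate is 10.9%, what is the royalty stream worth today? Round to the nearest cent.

806802.08

D₁ = D₀ × (1 + g) = 36,500.00 × 1.061 = 38,726.5000
Growing perpetuity: P = D₁ / (r − g) = 38,726.5000 / (0.109 − 0.061) = 806,802.08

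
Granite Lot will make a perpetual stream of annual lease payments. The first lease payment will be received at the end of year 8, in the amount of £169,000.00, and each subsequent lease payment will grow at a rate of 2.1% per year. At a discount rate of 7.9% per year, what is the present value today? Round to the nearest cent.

£1711230.84

Value at end of year 7: C₁ / (r − g) = £169,000.00 / (0.079 − 0.021) = £2,913,793.1034
Discount to today: PV = £2,913,793.1034 / (1 + 0.079)^7 = £2,913,793.1034 / 1.702747 = £1,711,230.84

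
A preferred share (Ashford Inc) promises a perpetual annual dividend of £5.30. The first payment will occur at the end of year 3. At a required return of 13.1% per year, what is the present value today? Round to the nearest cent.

Value at end of year 2: C / r = £5.30 / 0.131 = £40.4580
Discount to today: PV = £40.4580 / (1 + 0.131)^2 = £40.4580 / 1.279161 = £31.63

£31.63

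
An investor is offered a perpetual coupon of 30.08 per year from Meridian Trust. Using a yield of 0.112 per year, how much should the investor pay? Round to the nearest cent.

268.57

Level perpetuity: PV = C / r = 30.08 / 0.112 = 268.57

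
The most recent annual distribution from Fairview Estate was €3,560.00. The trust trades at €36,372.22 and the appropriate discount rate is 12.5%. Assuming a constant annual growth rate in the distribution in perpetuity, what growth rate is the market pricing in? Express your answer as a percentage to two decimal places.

P = D₀(1+g)/(r−g) ⇒ P(r−g) = D₀(1+g) ⇒ g(P+D₀) = P·r − D₀
g = (P·r − D₀)/(P + D₀) = (€36,372.22×0.125 − €3,560.00) / (€36,372.22 + €3,560.00) = 0.024705

2.47%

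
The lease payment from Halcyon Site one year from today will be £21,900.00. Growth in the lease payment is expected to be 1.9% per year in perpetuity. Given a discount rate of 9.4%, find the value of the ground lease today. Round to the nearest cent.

£292000.00

Growing perpetuity: P = D₁ / (r − g) = £21,900.0000 / (0.094 − 0.019) = £292,000.00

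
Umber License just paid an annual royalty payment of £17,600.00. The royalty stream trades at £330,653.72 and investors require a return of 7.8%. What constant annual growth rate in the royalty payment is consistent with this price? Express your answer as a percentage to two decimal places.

P = D₀(1+g)/(r−g) ⇒ P(r−g) = D₀(1+g) ⇒ g(P+D₀) = P·r − D₀
g = (P·r − D₀)/(P + D₀) = (£330,653.72×0.078 − £17,600.00) / (£330,653.72 + £17,600.00) = 0.023520

2.35%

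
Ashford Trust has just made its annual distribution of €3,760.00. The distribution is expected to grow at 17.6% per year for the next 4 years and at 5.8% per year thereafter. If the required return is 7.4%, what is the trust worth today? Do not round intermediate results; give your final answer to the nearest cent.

€376375.67

D_1 = 4421.76000
D_2 = 5199.98976
D_3 = 6115.18796
D_4 = 7191.46104
Terminal value at year 4: TV = D_4×(1+g_2)/(r−g_2) = 7608.56578/0.016 = 475535.36116
P_0 = D_1/(1+r)^1 + D_2/(1+r)^2 + D_3/(1+r)^3 + D_4/(1+r)^4 + TV/(1+r)^4
    = 4117.09497 + 4508.10399 + 4936.24795 + 5405.05362 + 357409.17043 = 376375.67096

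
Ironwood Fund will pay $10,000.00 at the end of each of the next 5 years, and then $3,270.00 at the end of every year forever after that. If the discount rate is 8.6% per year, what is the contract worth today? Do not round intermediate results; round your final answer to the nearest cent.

$64474.57

PV of 5-year annuity: $10,000.00 × [1 − (1+0.086)^−5] / 0.086 = 39303.58680
Perpetuity value at year 5: $3,270.00 / 0.086 = 38023.25581
PV of perpetuity: 38023.25581 / (1+0.086)^5 = 25170.98293
Total PV = 39303.58680 + 25170.98293 = 64474.56973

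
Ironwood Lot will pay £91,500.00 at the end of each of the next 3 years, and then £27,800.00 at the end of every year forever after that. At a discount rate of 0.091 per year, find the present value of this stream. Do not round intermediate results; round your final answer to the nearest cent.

£466451.04

PV of 3-year annuity: £91,500.00 × [1 − (1+0.091)^−3] / 0.091 = 231201.29700
Perpetuity value at year 3: £27,800.00 / 0.091 = 305494.50549
PV of perpetuity: 305494.50549 / (1+0.091)^3 = 235249.73985
Total PV = 231201.29700 + 235249.73985 = 466451.03685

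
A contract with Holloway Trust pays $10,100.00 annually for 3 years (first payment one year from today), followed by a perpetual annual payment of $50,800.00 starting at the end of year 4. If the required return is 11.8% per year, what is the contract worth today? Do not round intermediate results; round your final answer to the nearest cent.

PV of 3-year annuity: $10,100.00 × [1 − (1+0.118)^−3] / 0.118 = 24342.11141
Perpetuity value at year 3: $50,800.00 / 0.118 = 430508.47458
PV of perpetuity: 430508.47458 / (1+0.118)^3 = 308074.88450
Total PV = 24342.11141 + 308074.88450 = 332416.99591

$332417.00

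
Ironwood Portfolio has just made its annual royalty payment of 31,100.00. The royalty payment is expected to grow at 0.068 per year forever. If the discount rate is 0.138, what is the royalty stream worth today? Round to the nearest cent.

474497.14

D₁ = D₀ × (1 + g) = 31,100.00 × 1.068 = 33,214.8000
Growing perpetuity: P = D₁ / (r − g) = 33,214.8000 / (0.138 − 0.068) = 474,497.14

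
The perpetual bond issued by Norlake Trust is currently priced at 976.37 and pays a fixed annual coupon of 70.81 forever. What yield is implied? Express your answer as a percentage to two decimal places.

7.25%

P = C/r ⇒ r = C/P = 70.81/976.37 = 0.072524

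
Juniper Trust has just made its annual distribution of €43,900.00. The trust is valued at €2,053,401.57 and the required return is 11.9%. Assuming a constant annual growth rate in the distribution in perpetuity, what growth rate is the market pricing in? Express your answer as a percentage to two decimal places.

P = D₀(1+g)/(r−g) ⇒ P(r−g) = D₀(1+g) ⇒ g(P+D₀) = P·r − D₀
g = (P·r − D₀)/(P + D₀) = (€2,053,401.57×0.119 − €43,900.00) / (€2,053,401.57 + €43,900.00) = 0.095577

9.56%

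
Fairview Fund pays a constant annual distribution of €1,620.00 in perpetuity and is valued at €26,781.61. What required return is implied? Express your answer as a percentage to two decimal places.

6.05%

P = C/r ⇒ r = C/P = €1,620.00/€26,781.61 = 0.060489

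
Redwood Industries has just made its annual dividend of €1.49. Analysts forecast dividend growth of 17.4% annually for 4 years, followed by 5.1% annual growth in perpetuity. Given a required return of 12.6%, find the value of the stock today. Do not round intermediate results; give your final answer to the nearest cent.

€31.30

D_1 = 1.74926
D_2 = 2.05363
D_3 = 2.41096
D_4 = 2.83047
Terminal value at year 4: TV = D_4×(1+g_2)/(r−g_2) = 2.97482/0.075 = 39.66433
P_0 = D_1/(1+r)^1 + D_2/(1+r)^2 + D_3/(1+r)^3 + D_4/(1+r)^4 + TV/(1+r)^4
    = 1.55352 + 1.61974 + 1.68879 + 1.76078 + 24.67440 = 31.29722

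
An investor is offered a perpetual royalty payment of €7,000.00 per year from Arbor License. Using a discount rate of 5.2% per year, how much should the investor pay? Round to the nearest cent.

€134615.38

Level perpetuity: PV = C / r = €7,000.00 / 0.052 = €134,615.38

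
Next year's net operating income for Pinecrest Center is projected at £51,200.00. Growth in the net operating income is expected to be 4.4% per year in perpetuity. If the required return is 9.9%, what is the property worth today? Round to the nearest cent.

Growing perpetuity: P = D₁ / (r − g) = £51,200.0000 / (0.099 − 0.044) = £930,909.09

£930909.09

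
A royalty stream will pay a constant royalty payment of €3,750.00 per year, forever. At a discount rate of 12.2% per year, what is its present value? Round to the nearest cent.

€30737.70

Level perpetuity: PV = C / r = €3,750.00 / 0.122 = €30,737.70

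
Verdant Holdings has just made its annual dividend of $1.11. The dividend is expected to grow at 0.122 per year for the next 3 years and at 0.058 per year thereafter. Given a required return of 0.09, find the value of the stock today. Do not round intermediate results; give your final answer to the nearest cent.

$43.56

D_1 = 1.24542
D_2 = 1.39736
D_3 = 1.56784
Terminal value at year 3: TV = D_3×(1+g_2)/(r−g_2) = 1.65877/0.032 = 51.83669
P_0 = D_1/(1+r)^1 + D_2/(1+r)^2 + D_3/(1+r)^3 + TV/(1+r)^3
    = 1.14259 + 1.17613 + 1.21066 + 40.02743 = 43.55681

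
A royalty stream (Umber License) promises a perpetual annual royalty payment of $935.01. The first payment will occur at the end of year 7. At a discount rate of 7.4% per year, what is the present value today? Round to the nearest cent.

$8233.01

Value at end of year 6: C / r = $935.01 / 0.074 = $12,635.2703
Discount to today: PV = $12,635.2703 / (1 + 0.074)^6 = $12,635.2703 / 1.534708 = $8,233.01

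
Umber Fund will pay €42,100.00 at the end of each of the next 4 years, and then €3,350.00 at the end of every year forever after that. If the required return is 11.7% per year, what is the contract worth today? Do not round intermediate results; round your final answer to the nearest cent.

PV of 4-year annuity: €42,100.00 × [1 − (1+0.117)^−4] / 0.117 = 128684.57175
Perpetuity value at year 4: €3,350.00 / 0.117 = 28632.47863
PV of perpetuity: 28632.47863 / (1+0.117)^4 = 18392.73242
Total PV = 128684.57175 + 18392.73242 = 147077.30417

€147077.30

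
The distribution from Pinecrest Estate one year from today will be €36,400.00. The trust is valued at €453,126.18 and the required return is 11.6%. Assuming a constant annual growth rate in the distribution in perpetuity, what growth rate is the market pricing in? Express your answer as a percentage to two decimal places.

3.57%

P = D₁/(r−g) ⇒ g = r − D₁/P = 0.116 − €36,400.00/€453,126.18 = 0.035669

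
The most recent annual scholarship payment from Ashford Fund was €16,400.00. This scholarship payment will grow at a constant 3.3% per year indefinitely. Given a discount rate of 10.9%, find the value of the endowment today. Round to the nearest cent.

D₁ = D₀ × (1 + g) = €16,400.00 × 1.033 = €16,941.2000
Growing perpetuity: P = D₁ / (r − g) = €16,941.2000 / (0.109 − 0.033) = €222,910.53

€222910.53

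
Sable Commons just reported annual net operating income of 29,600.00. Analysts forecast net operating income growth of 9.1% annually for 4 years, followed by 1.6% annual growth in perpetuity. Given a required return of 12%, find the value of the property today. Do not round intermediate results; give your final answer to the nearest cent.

D_1 = 32293.60000
D_2 = 35232.31760
D_3 = 38438.45850
D_4 = 41936.35823
Terminal value at year 4: TV = D_4×(1+g_2)/(r−g_2) = 42607.33996/0.104 = 409685.96112
P_0 = D_1/(1+r)^1 + D_2/(1+r)^2 + D_3/(1+r)^3 + D_4/(1+r)^4 + TV/(1+r)^4
    = 28833.57143 + 28086.98788 + 27359.73552 + 26651.31379 + 260362.83476 = 371294.44339

371294.44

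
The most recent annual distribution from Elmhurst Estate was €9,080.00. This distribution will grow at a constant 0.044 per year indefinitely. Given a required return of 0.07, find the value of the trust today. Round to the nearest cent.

D₁ = D₀ × (1 + g) = €9,080.00 × 1.044 = €9,479.5200
Growing perpetuity: P = D₁ / (r − g) = €9,479.5200 / (0.07 − 0.044) = €364,596.92

€364596.92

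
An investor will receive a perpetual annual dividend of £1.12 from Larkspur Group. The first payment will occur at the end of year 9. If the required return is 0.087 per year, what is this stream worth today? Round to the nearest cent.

Value at end of year 8: C / r = £1.12 / 0.087 = £12.8736
Discount to today: PV = £12.8736 / (1 + 0.087)^8 = £12.8736 / 1.949110 = £6.60

£6.60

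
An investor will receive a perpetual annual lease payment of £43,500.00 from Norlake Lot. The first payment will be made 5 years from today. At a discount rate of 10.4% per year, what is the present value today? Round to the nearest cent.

Value at end of year 4: C / r = £43,500.00 / 0.104 = £418,269.2308
Discount to today: PV = £418,269.2308 / (1 + 0.104)^4 = £418,269.2308 / 1.485512 = £281,565.62

£281565.62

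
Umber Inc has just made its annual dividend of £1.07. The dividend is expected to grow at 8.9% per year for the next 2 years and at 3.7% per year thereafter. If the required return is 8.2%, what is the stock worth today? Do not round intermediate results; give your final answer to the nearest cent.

D_1 = 1.16523
D_2 = 1.26894
Terminal value at year 2: TV = D_2×(1+g_2)/(r−g_2) = 1.31589/0.045 = 29.24191
P_0 = D_1/(1+r)^1 + D_2/(1+r)^2 + TV/(1+r)^2
    = 1.07692 + 1.08389 + 24.97763 = 27.13844

£27.14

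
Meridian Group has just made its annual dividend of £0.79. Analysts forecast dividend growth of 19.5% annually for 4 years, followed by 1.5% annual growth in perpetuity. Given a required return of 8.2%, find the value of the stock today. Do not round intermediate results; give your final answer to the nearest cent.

£21.88

D_1 = 0.94405
D_2 = 1.12814
D_3 = 1.34813
D_4 = 1.61101
Terminal value at year 4: TV = D_4×(1+g_2)/(r−g_2) = 1.63518/0.067 = 24.40563
P_0 = D_1/(1+r)^1 + D_2/(1+r)^2 + D_3/(1+r)^3 + D_4/(1+r)^4 + TV/(1+r)^4
    = 0.87250 + 0.96363 + 1.06426 + 1.17541 + 17.80660 = 21.88240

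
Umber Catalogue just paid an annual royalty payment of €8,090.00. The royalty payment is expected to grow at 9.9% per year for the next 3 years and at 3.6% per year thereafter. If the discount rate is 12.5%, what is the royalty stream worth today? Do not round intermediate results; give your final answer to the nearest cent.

€110957.14

D_1 = 8890.91000
D_2 = 9771.11009
D_3 = 10738.44999
Terminal value at year 3: TV = D_3×(1+g_2)/(r−g_2) = 11125.03419/0.089 = 125000.38414
P_0 = D_1/(1+r)^1 + D_2/(1+r)^2 + D_3/(1+r)^3 + TV/(1+r)^3
    = 7903.03111 + 7720.38328 + 7541.95665 + 87791.76499 = 110957.13603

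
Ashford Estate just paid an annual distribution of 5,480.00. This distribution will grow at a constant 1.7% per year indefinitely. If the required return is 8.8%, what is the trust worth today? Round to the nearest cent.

78495.21

D₁ = D₀ × (1 + g) = 5,480.00 × 1.017 = 5,573.1600
Growing perpetuity: P = D₁ / (r − g) = 5,573.1600 / (0.088 − 0.017) = 78,495.21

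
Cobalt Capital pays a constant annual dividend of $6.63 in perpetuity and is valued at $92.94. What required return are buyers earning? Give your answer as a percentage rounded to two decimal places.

P = C/r ⇒ r = C/P = $6.63/$92.94 = 0.071336

7.13%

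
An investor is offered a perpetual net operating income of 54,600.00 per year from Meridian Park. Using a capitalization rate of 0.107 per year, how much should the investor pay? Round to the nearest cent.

510280.37

Level perpetuity: PV = C / r = 54,600.00 / 0.107 = 510,280.37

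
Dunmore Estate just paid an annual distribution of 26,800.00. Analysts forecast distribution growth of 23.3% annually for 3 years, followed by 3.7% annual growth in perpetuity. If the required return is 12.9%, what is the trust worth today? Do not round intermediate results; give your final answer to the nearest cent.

489632.48

D_1 = 33044.40000
D_2 = 40743.74520
D_3 = 50237.03783
Terminal value at year 3: TV = D_3×(1+g_2)/(r−g_2) = 52095.80823/0.092 = 566258.78512
P_0 = D_1/(1+r)^1 + D_2/(1+r)^2 + D_3/(1+r)^3 + TV/(1+r)^3
    = 29268.73339 + 31964.87890 + 34909.38501 + 393489.48105 = 489632.47835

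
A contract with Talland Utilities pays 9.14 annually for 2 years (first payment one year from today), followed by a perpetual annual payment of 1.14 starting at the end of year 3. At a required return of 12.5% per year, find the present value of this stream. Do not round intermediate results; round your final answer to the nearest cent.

22.55

PV of 2-year annuity: 9.14 × [1 − (1+0.125)^−2] / 0.125 = 15.34617
Perpetuity value at year 2: 1.14 / 0.125 = 9.12000
PV of perpetuity: 9.12000 / (1+0.125)^2 = 7.20593
Total PV = 15.34617 + 7.20593 = 22.55210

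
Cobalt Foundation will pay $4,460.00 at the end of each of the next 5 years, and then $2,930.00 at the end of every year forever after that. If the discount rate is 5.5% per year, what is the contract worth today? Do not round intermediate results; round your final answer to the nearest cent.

PV of 5-year annuity: $4,460.00 × [1 − (1+0.055)^−5] / 0.055 = 19045.46876
Perpetuity value at year 5: $2,930.00 / 0.055 = 53272.72727
PV of perpetuity: 53272.72727 / (1+0.055)^5 = 40760.79376
Total PV = 19045.46876 + 40760.79376 = 59806.26252

$59806.26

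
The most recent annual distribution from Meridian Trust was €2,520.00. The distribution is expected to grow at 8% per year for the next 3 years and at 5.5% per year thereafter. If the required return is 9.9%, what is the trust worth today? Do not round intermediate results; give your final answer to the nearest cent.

€64644.35

D_1 = 2721.60000
D_2 = 2939.32800
D_3 = 3174.47424
Terminal value at year 3: TV = D_3×(1+g_2)/(r−g_2) = 3349.07032/0.044 = 76115.23462
P_0 = D_1/(1+r)^1 + D_2/(1+r)^2 + D_3/(1+r)^3 + TV/(1+r)^3
    = 2476.43312 + 2433.61945 + 2391.54595 + 57342.74953 = 64644.34805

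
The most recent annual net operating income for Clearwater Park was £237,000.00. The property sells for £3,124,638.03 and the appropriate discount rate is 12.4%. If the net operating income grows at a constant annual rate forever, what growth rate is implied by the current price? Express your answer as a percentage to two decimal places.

4.48%

P = D₀(1+g)/(r−g) ⇒ P(r−g) = D₀(1+g) ⇒ g(P+D₀) = P·r − D₀
g = (P·r − D₀)/(P + D₀) = (£3,124,638.03×0.124 − £237,000.00) / (£3,124,638.03 + £237,000.00) = 0.044756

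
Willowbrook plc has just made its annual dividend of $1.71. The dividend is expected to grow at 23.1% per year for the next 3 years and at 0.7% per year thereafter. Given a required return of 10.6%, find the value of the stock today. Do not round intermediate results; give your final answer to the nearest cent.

D_1 = 2.10501
D_2 = 2.59127
D_3 = 3.18985
Terminal value at year 3: TV = D_3×(1+g_2)/(r−g_2) = 3.21218/0.099 = 32.44625
P_0 = D_1/(1+r)^1 + D_2/(1+r)^2 + D_3/(1+r)^3 + TV/(1+r)^3
    = 1.90326 + 2.11837 + 2.35779 + 23.98276 = 30.36218

$30.36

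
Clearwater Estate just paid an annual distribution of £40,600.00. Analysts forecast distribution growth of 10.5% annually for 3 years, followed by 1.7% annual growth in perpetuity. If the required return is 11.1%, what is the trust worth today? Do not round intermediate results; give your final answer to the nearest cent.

£552668.29

D_1 = 44863.00000
D_2 = 49573.61500
D_3 = 54778.84458
Terminal value at year 3: TV = D_3×(1+g_2)/(r−g_2) = 55710.08493/0.094 = 592660.47801
P_0 = D_1/(1+r)^1 + D_2/(1+r)^2 + D_3/(1+r)^3 + TV/(1+r)^3
    = 40380.73807 + 40162.66028 + 39945.76022 + 432179.12924 = 552668.28782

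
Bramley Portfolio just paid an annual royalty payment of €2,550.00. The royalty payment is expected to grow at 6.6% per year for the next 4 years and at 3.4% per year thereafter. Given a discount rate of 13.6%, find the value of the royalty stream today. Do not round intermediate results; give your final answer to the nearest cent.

€28766.19

D_1 = 2718.30000
D_2 = 2897.70780
D_3 = 3088.95651
D_4 = 3292.82764
Terminal value at year 4: TV = D_4×(1+g_2)/(r−g_2) = 3404.78378/0.102 = 33380.23318
P_0 = D_1/(1+r)^1 + D_2/(1+r)^2 + D_3/(1+r)^3 + D_4/(1+r)^4 + TV/(1+r)^4
    = 2392.86972 + 2245.42176 + 2107.05950 + 1977.22309 + 20043.61447 = 28766.18854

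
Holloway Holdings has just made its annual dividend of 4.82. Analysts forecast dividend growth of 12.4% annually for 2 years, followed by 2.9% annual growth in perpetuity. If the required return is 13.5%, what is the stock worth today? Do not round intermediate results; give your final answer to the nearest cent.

55.39

D_1 = 5.41768
D_2 = 6.08947
Terminal value at year 2: TV = D_2×(1+g_2)/(r−g_2) = 6.26607/0.106 = 59.11384
P_0 = D_1/(1+r)^1 + D_2/(1+r)^2 + TV/(1+r)^2
    = 4.77329 + 4.72703 + 45.88782 = 55.38813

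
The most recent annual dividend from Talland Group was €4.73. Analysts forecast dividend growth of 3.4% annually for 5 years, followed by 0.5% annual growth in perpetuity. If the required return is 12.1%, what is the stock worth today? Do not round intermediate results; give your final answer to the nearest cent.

€46.04

D_1 = 4.89082
D_2 = 5.05711
D_3 = 5.22905
D_4 = 5.40684
D_5 = 5.59067
Terminal value at year 5: TV = D_5×(1+g_2)/(r−g_2) = 5.61862/0.116 = 48.43641
P_0 = D_1/(1+r)^1 + D_2/(1+r)^2 + D_3/(1+r)^3 + D_4/(1+r)^4 + D_5/(1+r)^5 + TV/(1+r)^5
    = 4.36291 + 4.02431 + 3.71198 + 3.42390 + 3.15817 + 27.36175 = 46.04302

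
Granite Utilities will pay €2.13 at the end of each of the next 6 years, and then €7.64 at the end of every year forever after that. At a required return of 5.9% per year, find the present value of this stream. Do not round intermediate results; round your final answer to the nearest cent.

PV of 6-year annuity: €2.13 × [1 − (1+0.059)^−6] / 0.059 = 10.50689
Perpetuity value at year 6: €7.64 / 0.059 = 129.49153
PV of perpetuity: 129.49153 / (1+0.059)^6 = 91.80484
Total PV = 10.50689 + 91.80484 = 102.31173

€102.31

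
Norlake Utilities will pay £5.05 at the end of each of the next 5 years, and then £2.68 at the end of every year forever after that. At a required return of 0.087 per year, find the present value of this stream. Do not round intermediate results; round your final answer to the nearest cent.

PV of 5-year annuity: £5.05 × [1 − (1+0.087)^−5] / 0.087 = 19.79660
Perpetuity value at year 5: £2.68 / 0.087 = 30.80460
PV of perpetuity: 30.80460 / (1+0.087)^5 = 20.29868
Total PV = 19.79660 + 20.29868 = 40.09528

£40.10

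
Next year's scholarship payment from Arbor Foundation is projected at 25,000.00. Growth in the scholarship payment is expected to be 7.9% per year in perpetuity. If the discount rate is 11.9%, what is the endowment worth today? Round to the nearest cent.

625000.00

Growing perpetuity: P = D₁ / (r − g) = 25,000.0000 / (0.119 − 0.079) = 625,000.00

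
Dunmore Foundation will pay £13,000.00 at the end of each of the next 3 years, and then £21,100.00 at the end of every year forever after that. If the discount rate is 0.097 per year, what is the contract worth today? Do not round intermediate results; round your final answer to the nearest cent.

PV of 3-year annuity: £13,000.00 × [1 − (1+0.097)^−3] / 0.097 = 32500.58905
Perpetuity value at year 3: £21,100.00 / 0.097 = 217525.77320
PV of perpetuity: 217525.77320 / (1+0.097)^3 = 164774.81712
Total PV = 32500.58905 + 164774.81712 = 197275.40617

£197275.41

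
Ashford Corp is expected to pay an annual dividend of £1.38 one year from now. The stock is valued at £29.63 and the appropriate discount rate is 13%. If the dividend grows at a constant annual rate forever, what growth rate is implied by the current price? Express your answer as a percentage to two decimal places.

P = D₁/(r−g) ⇒ g = r − D₁/P = 0.13 − £1.38/£29.63 = 0.083426

8.34%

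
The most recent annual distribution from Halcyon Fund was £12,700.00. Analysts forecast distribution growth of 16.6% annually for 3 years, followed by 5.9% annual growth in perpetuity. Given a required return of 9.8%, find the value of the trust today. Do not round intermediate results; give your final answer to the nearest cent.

D_1 = 14808.20000
D_2 = 17266.36120
D_3 = 20132.57716
Terminal value at year 3: TV = D_3×(1+g_2)/(r−g_2) = 21320.39921/0.039 = 546676.90286
P_0 = D_1/(1+r)^1 + D_2/(1+r)^2 + D_3/(1+r)^3 + TV/(1+r)^3
    = 13486.52095 + 14321.75175 + 15208.70906 + 412974.94591 = 455991.92766

£455991.93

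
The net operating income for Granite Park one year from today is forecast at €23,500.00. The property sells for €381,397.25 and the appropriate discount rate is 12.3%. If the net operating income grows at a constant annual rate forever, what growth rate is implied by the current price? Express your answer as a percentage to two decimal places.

6.14%

P = D₁/(r−g) ⇒ g = r − D₁/P = 0.123 − €23,500.00/€381,397.25 = 0.061384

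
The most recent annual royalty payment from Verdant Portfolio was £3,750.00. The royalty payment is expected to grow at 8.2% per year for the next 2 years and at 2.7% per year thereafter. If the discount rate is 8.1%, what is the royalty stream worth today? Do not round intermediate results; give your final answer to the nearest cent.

D_1 = 4057.50000
D_2 = 4390.21500
Terminal value at year 2: TV = D_2×(1+g_2)/(r−g_2) = 4508.75080/0.054 = 83495.38528
P_0 = D_1/(1+r)^1 + D_2/(1+r)^2 + TV/(1+r)^2
    = 3753.46901 + 3756.94123 + 71451.45634 = 78961.86658

£78961.87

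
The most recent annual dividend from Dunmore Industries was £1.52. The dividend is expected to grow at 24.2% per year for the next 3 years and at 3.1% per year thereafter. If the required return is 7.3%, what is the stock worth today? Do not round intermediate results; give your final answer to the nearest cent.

D_1 = 1.88784
D_2 = 2.34470
D_3 = 2.91211
Terminal value at year 3: TV = D_3×(1+g_2)/(r−g_2) = 3.00239/0.042 = 71.48547
P_0 = D_1/(1+r)^1 + D_2/(1+r)^2 + D_3/(1+r)^3 + TV/(1+r)^3
    = 1.75940 + 2.03651 + 2.35727 + 57.86535 = 64.01854

£64.02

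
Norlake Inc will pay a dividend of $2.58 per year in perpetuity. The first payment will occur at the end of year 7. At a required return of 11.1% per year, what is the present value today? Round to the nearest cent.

Value at end of year 6: C / r = $2.58 / 0.111 = $23.2432
Discount to today: PV = $23.2432 / (1 + 0.111)^6 = $23.2432 / 1.880548 = $12.36

$12.36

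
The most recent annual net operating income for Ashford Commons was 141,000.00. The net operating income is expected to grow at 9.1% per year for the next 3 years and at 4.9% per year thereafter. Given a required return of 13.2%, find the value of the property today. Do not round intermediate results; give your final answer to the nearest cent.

D_1 = 153831.00000
D_2 = 167829.62100
D_3 = 183102.11651
Terminal value at year 3: TV = D_3×(1+g_2)/(r−g_2) = 192074.12022/0.083 = 2314146.02675
P_0 = D_1/(1+r)^1 + D_2/(1+r)^2 + D_3/(1+r)^3 + TV/(1+r)^3
    = 135893.10954 + 130971.18596 + 126227.52993 + 1595333.48072 = 1988425.30616

1988425.31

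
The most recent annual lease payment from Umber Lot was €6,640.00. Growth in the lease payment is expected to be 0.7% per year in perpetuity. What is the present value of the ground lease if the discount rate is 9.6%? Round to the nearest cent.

€75128.99

D₁ = D₀ × (1 + g) = €6,640.00 × 1.007 = €6,686.4800
Growing perpetuity: P = D₁ / (r − g) = €6,686.4800 / (0.096 − 0.007) = €75,128.99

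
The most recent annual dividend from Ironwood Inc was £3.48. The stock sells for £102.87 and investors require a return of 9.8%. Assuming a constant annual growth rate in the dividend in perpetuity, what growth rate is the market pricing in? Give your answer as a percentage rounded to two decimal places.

6.21%

P = D₀(1+g)/(r−g) ⇒ P(r−g) = D₀(1+g) ⇒ g(P+D₀) = P·r − D₀
g = (P·r − D₀)/(P + D₀) = (£102.87×0.098 − £3.48) / (£102.87 + £3.48) = 0.062071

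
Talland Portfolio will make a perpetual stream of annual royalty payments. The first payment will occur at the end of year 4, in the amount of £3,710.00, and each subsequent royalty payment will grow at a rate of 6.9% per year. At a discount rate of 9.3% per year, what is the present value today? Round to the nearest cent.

Value at end of year 3: C₁ / (r − g) = £3,710.00 / (0.093 − 0.069) = £154,583.3333
Discount to today: PV = £154,583.3333 / (1 + 0.093)^3 = £154,583.3333 / 1.305751 = £118,386.50

£118386.50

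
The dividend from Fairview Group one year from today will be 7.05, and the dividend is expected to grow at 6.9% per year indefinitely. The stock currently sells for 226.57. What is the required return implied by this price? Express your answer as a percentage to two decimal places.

10.01%

P = D₁/(r − g) ⇒ r = D₁/P + g = 7.0500/226.57 + 0.069 = 0.031116 + 0.069 = 0.100116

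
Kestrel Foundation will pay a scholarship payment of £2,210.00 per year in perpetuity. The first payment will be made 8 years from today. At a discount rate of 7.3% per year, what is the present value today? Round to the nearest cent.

£18487.21

Value at end of year 7: C / r = £2,210.00 / 0.073 = £30,273.9726
Discount to today: PV = £30,273.9726 / (1 + 0.073)^7 = £30,273.9726 / 1.637563 = £18,487.21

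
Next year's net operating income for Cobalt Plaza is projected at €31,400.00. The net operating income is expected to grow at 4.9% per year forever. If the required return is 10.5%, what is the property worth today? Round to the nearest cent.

€560714.29

Growing perpetuity: P = D₁ / (r − g) = €31,400.0000 / (0.105 − 0.049) = €560,714.29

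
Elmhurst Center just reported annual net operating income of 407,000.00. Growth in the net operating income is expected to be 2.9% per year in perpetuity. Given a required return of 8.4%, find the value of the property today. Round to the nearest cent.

D₁ = D₀ × (1 + g) = 407,000.00 × 1.029 = 418,803.0000
Growing perpetuity: P = D₁ / (r − g) = 418,803.0000 / (0.084 − 0.029) = 7,614,600.00

7614600.00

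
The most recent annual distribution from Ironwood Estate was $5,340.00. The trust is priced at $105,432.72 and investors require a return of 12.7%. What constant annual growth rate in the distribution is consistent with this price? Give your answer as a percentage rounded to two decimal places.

P = D₀(1+g)/(r−g) ⇒ P(r−g) = D₀(1+g) ⇒ g(P+D₀) = P·r − D₀
g = (P·r − D₀)/(P + D₀) = ($105,432.72×0.127 − $5,340.00) / ($105,432.72 + $5,340.00) = 0.072671

7.27%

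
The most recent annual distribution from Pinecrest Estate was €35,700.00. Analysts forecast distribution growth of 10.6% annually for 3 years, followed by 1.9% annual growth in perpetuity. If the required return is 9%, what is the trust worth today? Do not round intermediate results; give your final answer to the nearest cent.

D_1 = 39484.20000
D_2 = 43669.52520
D_3 = 48298.49487
Terminal value at year 3: TV = D_3×(1+g_2)/(r−g_2) = 49216.16627/0.071 = 693185.44048
P_0 = D_1/(1+r)^1 + D_2/(1+r)^2 + D_3/(1+r)^3 + TV/(1+r)^3
    = 36224.03670 + 36755.76568 + 37295.29985 + 535266.34575 = 645541.44798

€645541.45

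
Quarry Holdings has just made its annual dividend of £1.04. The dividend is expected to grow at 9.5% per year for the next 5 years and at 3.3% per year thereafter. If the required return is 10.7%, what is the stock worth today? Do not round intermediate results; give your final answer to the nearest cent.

D_1 = 1.13880
D_2 = 1.24699
D_3 = 1.36545
D_4 = 1.49517
D_5 = 1.63721
Terminal value at year 5: TV = D_5×(1+g_2)/(r−g_2) = 1.69124/0.074 = 22.85454
P_0 = D_1/(1+r)^1 + D_2/(1+r)^2 + D_3/(1+r)^3 + D_4/(1+r)^4 + D_5/(1+r)^5 + TV/(1+r)^5
    = 1.02873 + 1.01757 + 1.00654 + 0.99563 + 0.98484 + 13.74784 = 18.78116

£18.78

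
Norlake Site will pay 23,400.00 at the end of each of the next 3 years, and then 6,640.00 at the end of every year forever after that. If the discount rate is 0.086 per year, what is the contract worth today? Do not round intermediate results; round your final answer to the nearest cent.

119938.07

PV of 3-year annuity: 23,400.00 × [1 − (1+0.086)^−3] / 0.086 = 59657.11375
Perpetuity value at year 3: 6,640.00 / 0.086 = 77209.30233
PV of perpetuity: 77209.30233 / (1+0.086)^3 = 60280.95894
Total PV = 59657.11375 + 60280.95894 = 119938.07269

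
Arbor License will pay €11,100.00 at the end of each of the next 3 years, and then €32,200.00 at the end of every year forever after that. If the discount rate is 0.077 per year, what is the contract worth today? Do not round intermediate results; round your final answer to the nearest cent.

€363509.37

PV of 3-year annuity: €11,100.00 × [1 − (1+0.077)^−3] / 0.077 = 28761.33512
Perpetuity value at year 3: €32,200.00 / 0.077 = 418181.81818
PV of perpetuity: 418181.81818 / (1+0.077)^3 = 334748.03522
Total PV = 28761.33512 + 334748.03522 = 363509.37034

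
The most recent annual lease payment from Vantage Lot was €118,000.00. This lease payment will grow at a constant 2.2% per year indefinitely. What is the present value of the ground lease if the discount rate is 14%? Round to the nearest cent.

D₁ = D₀ × (1 + g) = €118,000.00 × 1.022 = €120,596.0000
Growing perpetuity: P = D₁ / (r − g) = €120,596.0000 / (0.14 − 0.022) = €1,022,000.00

€1022000.00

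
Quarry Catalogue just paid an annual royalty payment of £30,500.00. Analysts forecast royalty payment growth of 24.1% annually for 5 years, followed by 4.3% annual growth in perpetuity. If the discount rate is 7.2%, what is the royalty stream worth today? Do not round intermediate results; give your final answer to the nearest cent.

D_1 = 37850.50000
D_2 = 46972.47050
D_3 = 58292.83589
D_4 = 72341.40934
D_5 = 89775.68899
Terminal value at year 5: TV = D_5×(1+g_2)/(r−g_2) = 93636.04362/0.029 = 3228829.09027
P_0 = D_1/(1+r)^1 + D_2/(1+r)^2 + D_3/(1+r)^3 + D_4/(1+r)^4 + D_5/(1+r)^5 + TV/(1+r)^5
    = 35308.30224 + 40874.62974 + 47318.48461 + 54778.20840 + 63413.95207 + 2280715.58664 = 2522409.16370

£2522409.16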